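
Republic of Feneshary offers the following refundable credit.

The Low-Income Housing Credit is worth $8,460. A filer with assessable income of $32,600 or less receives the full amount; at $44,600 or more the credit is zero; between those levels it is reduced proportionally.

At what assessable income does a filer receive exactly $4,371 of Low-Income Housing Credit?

$4,371 is 4,371/8,460 of the full $8,460, so 4,089/8,460 of the $12,000 range has been used: income = $32,600 + $12,000 × 4,089/8,460 = $38,400.

$38,400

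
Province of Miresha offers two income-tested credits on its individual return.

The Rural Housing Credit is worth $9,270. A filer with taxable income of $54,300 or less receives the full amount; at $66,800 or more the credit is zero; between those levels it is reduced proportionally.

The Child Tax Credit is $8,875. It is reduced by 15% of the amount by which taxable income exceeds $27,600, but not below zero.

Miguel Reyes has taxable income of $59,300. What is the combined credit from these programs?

Rural Housing Credit: $59,300 is $5,000 into a $12,500 phase-out range, leaving 7,500/12,500 of the credit: $9,270 × 7,500/12,500 = $5,562.
Child Tax Credit: 15% of the $31,700 excess over $27,600 is $4,755; credit = $8,875 − $4,755 = $4,120.
Total: $5,562 + $4,120 = $9,682.

$9,682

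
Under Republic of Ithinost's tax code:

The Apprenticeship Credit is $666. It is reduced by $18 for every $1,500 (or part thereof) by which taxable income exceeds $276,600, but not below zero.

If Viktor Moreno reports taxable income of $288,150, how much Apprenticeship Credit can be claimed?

$522

Apprenticeship Credit: income exceeds $276,600 by $11,550, which is 8 full-or-partial $1,500 increments; reduction = 8 × $18 = $144, leaving $522.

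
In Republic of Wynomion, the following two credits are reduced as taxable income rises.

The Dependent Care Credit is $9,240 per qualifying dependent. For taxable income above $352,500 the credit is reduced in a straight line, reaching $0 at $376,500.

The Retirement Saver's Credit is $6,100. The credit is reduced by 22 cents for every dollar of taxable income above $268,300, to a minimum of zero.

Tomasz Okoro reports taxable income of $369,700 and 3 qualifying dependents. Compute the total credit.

Dependent Care Credit: base = 3 × $9,240 = $27,720. $369,700 is $17,200 into a $24,000 phase-out range, leaving 6,800/24,000 of the credit: $27,720 × 6,800/24,000 = $7,854.
Retirement Saver's Credit: 22% of the $101,400 excess over $268,300 is $22,308 ≥ base, so the credit is $0.
Total: $7,854 + $0 = $7,854.

$7,854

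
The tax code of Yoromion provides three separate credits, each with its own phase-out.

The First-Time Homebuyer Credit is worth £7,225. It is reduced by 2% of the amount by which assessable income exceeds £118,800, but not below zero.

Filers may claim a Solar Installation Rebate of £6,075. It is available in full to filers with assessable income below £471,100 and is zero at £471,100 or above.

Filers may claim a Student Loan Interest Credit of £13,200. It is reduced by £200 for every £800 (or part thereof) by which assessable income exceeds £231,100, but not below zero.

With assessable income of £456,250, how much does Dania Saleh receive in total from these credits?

First-Time Homebuyer Credit: 2% of the £337,450 excess over £118,800 is £6,749; credit = £7,225 − £6,749 = £476.
Solar Installation Rebate: £456,250 is below the £471,100 cutoff, so the full £6,075 applies.
Student Loan Interest Credit: income exceeds £231,100 by £225,150 → 282 increments × £200 = £56,400 ≥ base, so the credit is £0.
Total: £476 + £6,075 + £0 = £6,551.

£6,551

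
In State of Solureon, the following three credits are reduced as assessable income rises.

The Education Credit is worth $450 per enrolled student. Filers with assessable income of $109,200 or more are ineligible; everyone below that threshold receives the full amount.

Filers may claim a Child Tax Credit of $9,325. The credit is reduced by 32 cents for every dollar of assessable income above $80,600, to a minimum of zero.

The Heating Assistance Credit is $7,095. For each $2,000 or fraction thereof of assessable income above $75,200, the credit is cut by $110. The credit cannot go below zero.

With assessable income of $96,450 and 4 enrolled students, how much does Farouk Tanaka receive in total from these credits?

Education Credit: base = 4 × $450 = $1,800. $96,450 is below the $109,200 cutoff, so the full $1,800 applies.
Child Tax Credit: 32% of the $15,850 excess over $80,600 is $5,072; credit = $9,325 − $5,072 = $4,253.
Heating Assistance Credit: income exceeds $75,200 by $21,250, which is 11 full-or-partial $2,000 increments; reduction = 11 × $110 = $1,210, leaving $5,885.
Total: $1,800 + $4,253 + $5,885 = $11,938.

$11,938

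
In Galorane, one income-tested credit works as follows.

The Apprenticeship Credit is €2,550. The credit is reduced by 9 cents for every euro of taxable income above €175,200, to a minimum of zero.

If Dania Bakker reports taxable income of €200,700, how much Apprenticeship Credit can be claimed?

Apprenticeship Credit: 9% of the €25,500 excess over €175,200 is €2,295; credit = €2,550 − €2,295 = €255.

€255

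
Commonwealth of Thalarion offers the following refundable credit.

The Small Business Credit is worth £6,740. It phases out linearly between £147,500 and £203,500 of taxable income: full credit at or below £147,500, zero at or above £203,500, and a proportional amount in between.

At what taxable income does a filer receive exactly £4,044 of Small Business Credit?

£4,044 is 4,044/6,740 of the full £6,740, so 2,696/6,740 of the £56,000 range has been used: income = £147,500 + £56,000 × 2,696/6,740 = £169,900.

£169,900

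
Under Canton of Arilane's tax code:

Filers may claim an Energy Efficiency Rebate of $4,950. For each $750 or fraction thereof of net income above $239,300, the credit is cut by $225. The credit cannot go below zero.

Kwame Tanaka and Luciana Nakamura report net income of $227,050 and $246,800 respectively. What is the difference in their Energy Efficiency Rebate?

$2,250

Kwame ($227,050): Energy Efficiency Rebate: $227,050 is at or below the $239,300 threshold, so the full $4,950 applies.
Luciana ($246,800): Energy Efficiency Rebate: income exceeds $239,300 by $7,500, which is 10 full-or-partial $750 increments; reduction = 10 × $225 = $2,250, leaving $2,700.
Difference: |$4,950 − $2,700| = $2,250.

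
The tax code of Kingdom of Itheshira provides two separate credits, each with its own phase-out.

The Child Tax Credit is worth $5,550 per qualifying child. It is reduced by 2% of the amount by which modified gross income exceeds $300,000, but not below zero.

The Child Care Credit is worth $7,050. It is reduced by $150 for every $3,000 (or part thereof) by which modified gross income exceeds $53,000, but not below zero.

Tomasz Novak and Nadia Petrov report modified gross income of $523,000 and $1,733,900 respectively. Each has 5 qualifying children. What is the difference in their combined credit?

$23,290

Tomasz ($523,000): Child Tax Credit: base = 5 × $5,550 = $27,750. 2% of the $223,000 excess over $300,000 is $4,460; credit = $27,750 − $4,460 = $23,290. Child Care Credit: income exceeds $53,000 by $470,000 → 157 increments × $150 = $23,550 ≥ base, so the credit is $0. total $23,290 + $0 = $23,290
Nadia ($1,733,900): Child Tax Credit: base = 5 × $5,550 = $27,750. 2% of the $1,433,900 excess over $300,000 is $28,678 ≥ base, so the credit is $0. Child Care Credit: income exceeds $53,000 by $1,680,900 → 561 increments × $150 = $84,150 ≥ base, so the credit is $0. total $0 + $0 = $0
Difference: |$23,290 − $0| = $23,290.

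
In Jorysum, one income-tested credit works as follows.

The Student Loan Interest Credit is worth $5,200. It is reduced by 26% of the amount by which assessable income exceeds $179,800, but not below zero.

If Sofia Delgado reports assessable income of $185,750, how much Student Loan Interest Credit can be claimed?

$3,653

Student Loan Interest Credit: 26% of the $5,950 excess over $179,800 is $1,547; credit = $5,200 − $1,547 = $3,653.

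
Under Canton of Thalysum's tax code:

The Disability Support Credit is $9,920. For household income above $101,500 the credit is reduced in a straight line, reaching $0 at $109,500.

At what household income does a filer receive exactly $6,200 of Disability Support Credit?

$104,500

$6,200 is 6,200/9,920 of the full $9,920, so 3,720/9,920 of the $8,000 range has been used: income = $101,500 + $8,000 × 3,720/9,920 = $104,500.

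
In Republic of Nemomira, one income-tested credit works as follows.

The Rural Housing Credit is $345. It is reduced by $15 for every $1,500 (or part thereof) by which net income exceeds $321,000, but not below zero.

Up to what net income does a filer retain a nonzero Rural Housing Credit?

$354,000

After 22 increments the reduction is 22 × $15 = $330, leaving $15; one more increment wipes it out. Increment 22 ends at excess 22 × $1,500 = $33,000, so the highest qualifying income is $321,000 + $33,000 = $354,000.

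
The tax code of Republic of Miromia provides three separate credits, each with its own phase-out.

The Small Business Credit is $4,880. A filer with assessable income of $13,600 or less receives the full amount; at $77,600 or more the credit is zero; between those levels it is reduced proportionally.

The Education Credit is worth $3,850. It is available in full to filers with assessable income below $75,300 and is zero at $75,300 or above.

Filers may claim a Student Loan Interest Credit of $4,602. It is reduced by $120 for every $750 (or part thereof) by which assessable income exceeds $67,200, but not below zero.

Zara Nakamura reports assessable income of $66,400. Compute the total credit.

Small Business Credit: $66,400 is $52,800 into a $64,000 phase-out range, leaving 11,200/64,000 of the credit: $4,880 × 11,200/64,000 = $854.
Education Credit: $66,400 is below the $75,300 cutoff, so the full $3,850 applies.
Student Loan Interest Credit: $66,400 is at or below the $67,200 threshold, so the full $4,602 applies.
Total: $854 + $3,850 + $4,602 = $9,306.

$9,306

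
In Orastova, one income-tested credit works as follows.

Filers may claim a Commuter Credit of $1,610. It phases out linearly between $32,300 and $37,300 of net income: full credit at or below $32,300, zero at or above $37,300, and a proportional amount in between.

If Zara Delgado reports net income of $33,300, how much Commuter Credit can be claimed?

Commuter Credit: $33,300 is $1,000 into a $5,000 phase-out range, leaving 4,000/5,000 of the credit: $1,610 × 4,000/5,000 = $1,288.

$1,288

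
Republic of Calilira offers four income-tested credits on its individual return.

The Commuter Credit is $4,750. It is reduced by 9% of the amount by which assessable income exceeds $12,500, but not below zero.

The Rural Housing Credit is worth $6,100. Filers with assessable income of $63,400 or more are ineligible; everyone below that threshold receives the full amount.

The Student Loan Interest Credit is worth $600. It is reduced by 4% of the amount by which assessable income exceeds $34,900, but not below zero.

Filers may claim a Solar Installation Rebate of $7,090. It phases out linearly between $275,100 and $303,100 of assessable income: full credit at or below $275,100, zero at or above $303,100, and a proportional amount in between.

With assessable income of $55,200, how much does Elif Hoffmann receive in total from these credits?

$14,097

Commuter Credit: 9% of the $42,700 excess over $12,500 is $3,843; credit = $4,750 − $3,843 = $907.
Rural Housing Credit: $55,200 is below the $63,400 cutoff, so the full $6,100 applies.
Student Loan Interest Credit: 4% of the $20,300 excess over $34,900 is $812 ≥ base, so the credit is $0.
Solar Installation Rebate: $55,200 is at or below the $275,100 threshold, so the full $7,090 applies.
Total: $907 + $6,100 + $0 + $7,090 = $14,097.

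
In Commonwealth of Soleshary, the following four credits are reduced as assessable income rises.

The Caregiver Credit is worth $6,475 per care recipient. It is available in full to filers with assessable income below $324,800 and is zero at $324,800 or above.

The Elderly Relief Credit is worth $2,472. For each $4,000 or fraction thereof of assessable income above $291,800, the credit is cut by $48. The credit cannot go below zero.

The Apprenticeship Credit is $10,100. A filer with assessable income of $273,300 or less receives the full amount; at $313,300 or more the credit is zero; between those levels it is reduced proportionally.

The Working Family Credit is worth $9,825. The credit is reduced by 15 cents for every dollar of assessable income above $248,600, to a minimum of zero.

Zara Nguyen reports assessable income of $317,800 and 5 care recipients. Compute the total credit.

$34,511

Caregiver Credit: base = 5 × $6,475 = $32,375. $317,800 is below the $324,800 cutoff, so the full $32,375 applies.
Elderly Relief Credit: income exceeds $291,800 by $26,000, which is 7 full-or-partial $4,000 increments; reduction = 7 × $48 = $336, leaving $2,136.
Apprenticeship Credit: $317,800 is at or above $313,300, so the credit is $0.
Working Family Credit: 15% of the $69,200 excess over $248,600 is $10,380 ≥ base, so the credit is $0.
Total: $32,375 + $2,136 + $0 + $0 = $34,511.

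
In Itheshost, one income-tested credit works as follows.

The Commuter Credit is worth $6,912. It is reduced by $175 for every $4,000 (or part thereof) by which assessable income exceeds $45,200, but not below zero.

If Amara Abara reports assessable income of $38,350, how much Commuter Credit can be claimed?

Commuter Credit: $38,350 is at or below the $45,200 threshold, so the full $6,912 applies.

$6,912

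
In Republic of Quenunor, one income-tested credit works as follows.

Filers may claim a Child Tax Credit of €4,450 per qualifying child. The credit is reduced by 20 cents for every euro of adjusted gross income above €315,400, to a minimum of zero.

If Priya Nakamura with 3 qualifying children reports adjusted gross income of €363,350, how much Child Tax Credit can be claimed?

Child Tax Credit: base = 3 × €4,450 = €13,350. 20% of the €47,950 excess over €315,400 is €9,590; credit = €13,350 − €9,590 = €3,760.

€3,760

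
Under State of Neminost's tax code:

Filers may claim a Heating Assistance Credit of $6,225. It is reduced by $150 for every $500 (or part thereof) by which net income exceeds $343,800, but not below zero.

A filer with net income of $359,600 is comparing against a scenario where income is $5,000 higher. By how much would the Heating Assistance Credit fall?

$1,425

At $359,600 — income exceeds $343,800 by $15,800, which is 32 full-or-partial $500 increments; reduction = 32 × $150 = $4,800, leaving $1,425.
At $364,600 — income exceeds $343,800 by $20,800 → 42 increments × $150 = $6,300 ≥ base, so the credit is $0.
Lost: $1,425 − $0 = $1,425.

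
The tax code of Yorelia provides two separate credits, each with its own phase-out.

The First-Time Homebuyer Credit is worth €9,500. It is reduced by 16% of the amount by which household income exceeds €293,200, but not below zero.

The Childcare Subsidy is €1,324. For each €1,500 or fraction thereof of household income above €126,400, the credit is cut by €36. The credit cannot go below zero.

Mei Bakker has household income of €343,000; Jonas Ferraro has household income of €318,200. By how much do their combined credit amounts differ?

Mei (€343,000): First-Time Homebuyer Credit: 16% of the €49,800 excess over €293,200 is €7,968; credit = €9,500 − €7,968 = €1,532. Childcare Subsidy: income exceeds €126,400 by €216,600 → 145 increments × €36 = €5,220 ≥ base, so the credit is €0. total €1,532 + €0 = €1,532
Jonas (€318,200): First-Time Homebuyer Credit: 16% of the €25,000 excess over €293,200 is €4,000; credit = €9,500 − €4,000 = €5,500. Childcare Subsidy: income exceeds €126,400 by €191,800 → 128 increments × €36 = €4,608 ≥ base, so the credit is €0. total €5,500 + €0 = €5,500
Difference: |€1,532 − €5,500| = €3,968.

€3,968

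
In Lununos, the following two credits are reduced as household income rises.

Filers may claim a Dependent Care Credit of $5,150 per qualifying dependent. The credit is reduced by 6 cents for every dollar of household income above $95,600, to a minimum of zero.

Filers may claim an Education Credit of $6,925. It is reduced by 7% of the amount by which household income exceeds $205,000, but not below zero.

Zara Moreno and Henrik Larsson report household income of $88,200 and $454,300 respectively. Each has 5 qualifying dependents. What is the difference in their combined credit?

Zara ($88,200): Dependent Care Credit: base = 5 × $5,150 = $25,750. $88,200 is at or below the $95,600 threshold, so the full $25,750 applies. Education Credit: $88,200 is at or below the $205,000 threshold, so the full $6,925 applies. total $25,750 + $6,925 = $32,675
Henrik ($454,300): Dependent Care Credit: base = 5 × $5,150 = $25,750. 6% of the $358,700 excess over $95,600 is $21,522; credit = $25,750 − $21,522 = $4,228. Education Credit: 7% of the $249,300 excess over $205,000 is $17,451 ≥ base, so the credit is $0. total $4,228 + $0 = $4,228
Difference: |$32,675 − $4,228| = $28,447.

$28,447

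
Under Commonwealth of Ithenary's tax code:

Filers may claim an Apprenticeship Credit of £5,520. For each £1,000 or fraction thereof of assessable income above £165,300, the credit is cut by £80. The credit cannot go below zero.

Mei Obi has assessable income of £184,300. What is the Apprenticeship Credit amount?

£4,000

Apprenticeship Credit: income exceeds £165,300 by £19,000, which is 19 full-or-partial £1,000 increments; reduction = 19 × £80 = £1,520, leaving £4,000.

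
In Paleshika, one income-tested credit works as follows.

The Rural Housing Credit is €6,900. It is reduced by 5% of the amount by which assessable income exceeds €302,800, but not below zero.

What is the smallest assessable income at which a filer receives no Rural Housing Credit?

€440,800

The credit falls by 5% of each euro above €302,800, so it reaches zero when the excess is €6,900 / 5% = €138,000: income = €302,800 + €138,000 = €440,800.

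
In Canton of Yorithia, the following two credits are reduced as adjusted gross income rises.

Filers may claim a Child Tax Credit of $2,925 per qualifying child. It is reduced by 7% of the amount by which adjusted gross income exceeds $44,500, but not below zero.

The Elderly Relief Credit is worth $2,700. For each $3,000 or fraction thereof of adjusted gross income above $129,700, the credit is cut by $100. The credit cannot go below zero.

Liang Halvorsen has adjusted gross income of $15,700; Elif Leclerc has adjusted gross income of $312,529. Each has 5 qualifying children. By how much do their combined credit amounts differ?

Liang ($15,700): Child Tax Credit: base = 5 × $2,925 = $14,625. $15,700 is at or below the $44,500 threshold, so the full $14,625 applies. Elderly Relief Credit: $15,700 is at or below the $129,700 threshold, so the full $2,700 applies. total $14,625 + $2,700 = $17,325
Elif ($312,529): Child Tax Credit: base = 5 × $2,925 = $14,625. 7% of the $268,029 excess over $44,500 is $18,762.03 ≥ base, so the credit is $0. Elderly Relief Credit: income exceeds $129,700 by $182,829 → 61 increments × $100 = $6,100 ≥ base, so the credit is $0. total $0 + $0 = $0
Difference: |$17,325 − $0| = $17,325.

$17,325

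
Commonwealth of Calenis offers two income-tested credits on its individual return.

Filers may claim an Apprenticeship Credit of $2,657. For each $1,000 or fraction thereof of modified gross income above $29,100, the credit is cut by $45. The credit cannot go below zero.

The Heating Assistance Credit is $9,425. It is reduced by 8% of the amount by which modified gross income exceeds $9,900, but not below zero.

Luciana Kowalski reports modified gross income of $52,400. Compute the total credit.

Apprenticeship Credit: income exceeds $29,100 by $23,300, which is 24 full-or-partial $1,000 increments; reduction = 24 × $45 = $1,080, leaving $1,577.
Heating Assistance Credit: 8% of the $42,500 excess over $9,900 is $3,400; credit = $9,425 − $3,400 = $6,025.
Total: $1,577 + $6,025 = $7,602.

$7,602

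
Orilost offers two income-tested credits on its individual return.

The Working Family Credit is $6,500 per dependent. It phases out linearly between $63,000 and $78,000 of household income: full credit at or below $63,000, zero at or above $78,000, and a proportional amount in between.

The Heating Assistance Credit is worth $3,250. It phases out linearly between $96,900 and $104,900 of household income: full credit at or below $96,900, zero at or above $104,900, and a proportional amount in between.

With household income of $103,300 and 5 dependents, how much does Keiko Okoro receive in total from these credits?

$650

Working Family Credit: base = 5 × $6,500 = $32,500. $103,300 is at or above $78,000, so the credit is $0.
Heating Assistance Credit: $103,300 is $6,400 into a $8,000 phase-out range, leaving 1,600/8,000 of the credit: $3,250 × 1,600/8,000 = $650.
Total: $0 + $650 = $650.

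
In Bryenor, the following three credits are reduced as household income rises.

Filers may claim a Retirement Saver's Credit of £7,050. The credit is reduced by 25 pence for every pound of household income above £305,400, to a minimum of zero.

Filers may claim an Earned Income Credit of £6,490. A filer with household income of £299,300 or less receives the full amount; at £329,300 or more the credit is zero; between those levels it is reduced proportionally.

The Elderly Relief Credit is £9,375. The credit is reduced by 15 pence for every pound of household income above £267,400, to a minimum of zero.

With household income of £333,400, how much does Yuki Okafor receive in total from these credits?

Retirement Saver's Credit: 25% of the £28,000 excess over £305,400 is £7,000; credit = £7,050 − £7,000 = £50.
Earned Income Credit: £333,400 is at or above £329,300, so the credit is £0.
Elderly Relief Credit: 15% of the £66,000 excess over £267,400 is £9,900 ≥ base, so the credit is £0.
Total: £50 + £0 + £0 = £50.

£50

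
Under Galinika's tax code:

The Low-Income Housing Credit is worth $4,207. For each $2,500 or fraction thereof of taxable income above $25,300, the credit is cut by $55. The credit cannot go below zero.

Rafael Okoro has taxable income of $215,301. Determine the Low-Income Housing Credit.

$0

Low-Income Housing Credit: income exceeds $25,300 by $190,001 → 77 increments × $55 = $4,235 ≥ base, so the credit is $0.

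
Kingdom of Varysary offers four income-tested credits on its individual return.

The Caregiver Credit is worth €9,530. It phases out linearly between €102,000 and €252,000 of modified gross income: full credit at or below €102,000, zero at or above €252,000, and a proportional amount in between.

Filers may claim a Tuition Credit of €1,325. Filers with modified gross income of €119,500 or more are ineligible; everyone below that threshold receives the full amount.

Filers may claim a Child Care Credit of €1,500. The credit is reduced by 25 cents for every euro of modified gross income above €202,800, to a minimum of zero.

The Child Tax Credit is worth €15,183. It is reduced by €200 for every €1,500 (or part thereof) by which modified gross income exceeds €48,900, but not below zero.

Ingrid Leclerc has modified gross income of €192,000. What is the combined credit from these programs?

Caregiver Credit: €192,000 is €90,000 into a €150,000 phase-out range, leaving 60,000/150,000 of the credit: €9,530 × 60,000/150,000 = €3,812.
Tuition Credit: €192,000 meets or exceeds the €119,500 cutoff, so the credit is €0.
Child Care Credit: €192,000 is at or below the €202,800 threshold, so the full €1,500 applies.
Child Tax Credit: income exceeds €48,900 by €143,100 → 96 increments × €200 = €19,200 ≥ base, so the credit is €0.
Total: €3,812 + €0 + €1,500 + €0 = €5,312.

€5,312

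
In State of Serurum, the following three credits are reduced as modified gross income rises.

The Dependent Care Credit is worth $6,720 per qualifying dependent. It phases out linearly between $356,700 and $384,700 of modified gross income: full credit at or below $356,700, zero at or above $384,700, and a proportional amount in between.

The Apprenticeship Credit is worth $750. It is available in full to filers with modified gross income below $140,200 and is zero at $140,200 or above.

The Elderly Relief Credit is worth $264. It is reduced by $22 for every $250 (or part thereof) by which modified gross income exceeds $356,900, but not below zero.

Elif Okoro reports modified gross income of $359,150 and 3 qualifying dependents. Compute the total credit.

Dependent Care Credit: base = 3 × $6,720 = $20,160. $359,150 is $2,450 into a $28,000 phase-out range, leaving 25,550/28,000 of the credit: $20,160 × 25,550/28,000 = $18,396.
Apprenticeship Credit: $359,150 meets or exceeds the $140,200 cutoff, so the credit is $0.
Elderly Relief Credit: income exceeds $356,900 by $2,250, which is 9 full-or-partial $250 increments; reduction = 9 × $22 = $198, leaving $66.
Total: $18,396 + $0 + $66 = $18,462.

$18,462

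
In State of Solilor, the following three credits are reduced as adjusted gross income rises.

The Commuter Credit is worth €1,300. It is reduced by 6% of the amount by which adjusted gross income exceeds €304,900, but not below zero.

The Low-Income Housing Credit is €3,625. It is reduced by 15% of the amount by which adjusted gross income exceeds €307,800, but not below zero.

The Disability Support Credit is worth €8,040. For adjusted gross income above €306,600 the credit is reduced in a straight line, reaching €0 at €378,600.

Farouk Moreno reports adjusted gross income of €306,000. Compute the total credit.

€12,899

Commuter Credit: 6% of the €1,100 excess over €304,900 is €66; credit = €1,300 − €66 = €1,234.
Low-Income Housing Credit: €306,000 is at or below the €307,800 threshold, so the full €3,625 applies.
Disability Support Credit: €306,000 is at or below the €306,600 threshold, so the full €8,040 applies.
Total: €1,234 + €3,625 + €8,040 = €12,899.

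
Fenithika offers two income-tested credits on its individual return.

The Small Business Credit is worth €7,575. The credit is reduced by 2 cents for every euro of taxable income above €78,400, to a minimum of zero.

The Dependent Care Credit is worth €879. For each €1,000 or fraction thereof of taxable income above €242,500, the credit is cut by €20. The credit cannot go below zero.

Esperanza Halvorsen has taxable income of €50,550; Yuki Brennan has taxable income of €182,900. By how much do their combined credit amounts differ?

Esperanza (€50,550): Small Business Credit: €50,550 is at or below the €78,400 threshold, so the full €7,575 applies. Dependent Care Credit: €50,550 is at or below the €242,500 threshold, so the full €879 applies. total €7,575 + €879 = €8,454
Yuki (€182,900): Small Business Credit: 2% of the €104,500 excess over €78,400 is €2,090; credit = €7,575 − €2,090 = €5,485. Dependent Care Credit: €182,900 is at or below the €242,500 threshold, so the full €879 applies. total €5,485 + €879 = €6,364
Difference: |€8,454 − €6,364| = €2,090.

€2,090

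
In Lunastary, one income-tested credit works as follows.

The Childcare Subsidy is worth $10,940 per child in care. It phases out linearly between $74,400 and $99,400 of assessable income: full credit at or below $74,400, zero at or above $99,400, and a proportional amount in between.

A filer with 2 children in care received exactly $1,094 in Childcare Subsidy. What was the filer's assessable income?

Full credit = 2 × $10,940 = $21,880.
$1,094 is 1,094/21,880 of the full $21,880, so 20,786/21,880 of the $25,000 range has been used: income = $74,400 + $25,000 × 20,786/21,880 = $98,150.

$98,150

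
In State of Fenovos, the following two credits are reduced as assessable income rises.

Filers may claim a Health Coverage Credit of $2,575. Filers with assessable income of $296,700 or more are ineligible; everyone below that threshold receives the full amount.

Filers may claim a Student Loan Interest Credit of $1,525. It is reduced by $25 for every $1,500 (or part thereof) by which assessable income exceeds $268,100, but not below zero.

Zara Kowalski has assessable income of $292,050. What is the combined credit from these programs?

Health Coverage Credit: $292,050 is below the $296,700 cutoff, so the full $2,575 applies.
Student Loan Interest Credit: income exceeds $268,100 by $23,950, which is 16 full-or-partial $1,500 increments; reduction = 16 × $25 = $400, leaving $1,125.
Total: $2,575 + $1,125 = $3,700.

$3,700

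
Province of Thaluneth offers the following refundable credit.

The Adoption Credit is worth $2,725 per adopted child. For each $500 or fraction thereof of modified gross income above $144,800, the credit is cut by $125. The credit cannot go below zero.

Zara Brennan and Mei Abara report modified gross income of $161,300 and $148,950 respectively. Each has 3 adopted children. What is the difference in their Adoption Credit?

Zara ($161,300): Adoption Credit: base = 3 × $2,725 = $8,175. income exceeds $144,800 by $16,500, which is 33 full-or-partial $500 increments; reduction = 33 × $125 = $4,125, leaving $4,050.
Mei ($148,950): Adoption Credit: base = 3 × $2,725 = $8,175. income exceeds $144,800 by $4,150, which is 9 full-or-partial $500 increments; reduction = 9 × $125 = $1,125, leaving $7,050.
Difference: |$4,050 − $7,050| = $3,000.

$3,000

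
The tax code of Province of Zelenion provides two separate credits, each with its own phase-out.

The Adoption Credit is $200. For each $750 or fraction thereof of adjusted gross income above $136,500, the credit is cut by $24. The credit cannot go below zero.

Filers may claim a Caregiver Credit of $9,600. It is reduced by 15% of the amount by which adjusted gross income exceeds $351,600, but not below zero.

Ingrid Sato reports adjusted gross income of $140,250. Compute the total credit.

Adoption Credit: income exceeds $136,500 by $3,750, which is 5 full-or-partial $750 increments; reduction = 5 × $24 = $120, leaving $80.
Caregiver Credit: $140,250 is at or below the $351,600 threshold, so the full $9,600 applies.
Total: $80 + $9,600 = $9,680.

$9,680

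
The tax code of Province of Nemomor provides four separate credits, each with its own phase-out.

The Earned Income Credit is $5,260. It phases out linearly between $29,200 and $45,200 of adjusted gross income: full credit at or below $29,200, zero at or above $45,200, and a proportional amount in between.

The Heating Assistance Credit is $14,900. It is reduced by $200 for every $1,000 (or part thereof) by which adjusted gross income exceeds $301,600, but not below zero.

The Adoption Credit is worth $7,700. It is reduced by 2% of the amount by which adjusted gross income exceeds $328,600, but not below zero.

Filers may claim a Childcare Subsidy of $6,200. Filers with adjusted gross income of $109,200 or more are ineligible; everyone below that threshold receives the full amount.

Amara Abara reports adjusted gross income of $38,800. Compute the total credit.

Earned Income Credit: $38,800 is $9,600 into a $16,000 phase-out range, leaving 6,400/16,000 of the credit: $5,260 × 6,400/16,000 = $2,104.
Heating Assistance Credit: $38,800 is at or below the $301,600 threshold, so the full $14,900 applies.
Adoption Credit: $38,800 is at or below the $328,600 threshold, so the full $7,700 applies.
Childcare Subsidy: $38,800 is below the $109,200 cutoff, so the full $6,200 applies.
Total: $2,104 + $14,900 + $7,700 + $6,200 = $30,904.

$30,904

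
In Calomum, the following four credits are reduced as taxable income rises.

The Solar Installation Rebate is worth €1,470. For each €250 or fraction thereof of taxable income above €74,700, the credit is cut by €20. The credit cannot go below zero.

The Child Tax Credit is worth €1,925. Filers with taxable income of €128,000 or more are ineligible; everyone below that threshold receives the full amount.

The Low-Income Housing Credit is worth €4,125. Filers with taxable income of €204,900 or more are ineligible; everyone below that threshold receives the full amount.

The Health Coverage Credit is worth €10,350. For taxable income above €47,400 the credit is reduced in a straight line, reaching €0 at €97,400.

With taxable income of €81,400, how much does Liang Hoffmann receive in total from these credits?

Solar Installation Rebate: income exceeds €74,700 by €6,700, which is 27 full-or-partial €250 increments; reduction = 27 × €20 = €540, leaving €930.
Child Tax Credit: €81,400 is below the €128,000 cutoff, so the full €1,925 applies.
Low-Income Housing Credit: €81,400 is below the €204,900 cutoff, so the full €4,125 applies.
Health Coverage Credit: €81,400 is €34,000 into a €50,000 phase-out range, leaving 16,000/50,000 of the credit: €10,350 × 16,000/50,000 = €3,312.
Total: €930 + €1,925 + €4,125 + €3,312 = €10,292.

€10,292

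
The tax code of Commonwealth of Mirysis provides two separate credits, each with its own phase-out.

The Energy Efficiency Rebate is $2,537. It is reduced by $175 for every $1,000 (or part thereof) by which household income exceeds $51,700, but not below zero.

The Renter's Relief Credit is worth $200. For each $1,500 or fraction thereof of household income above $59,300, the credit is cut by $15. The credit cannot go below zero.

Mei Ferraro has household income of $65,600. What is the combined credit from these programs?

Energy Efficiency Rebate: income exceeds $51,700 by $13,900, which is 14 full-or-partial $1,000 increments; reduction = 14 × $175 = $2,450, leaving $87.
Renter's Relief Credit: income exceeds $59,300 by $6,300, which is 5 full-or-partial $1,500 increments; reduction = 5 × $15 = $75, leaving $125.
Total: $87 + $125 = $212.

$212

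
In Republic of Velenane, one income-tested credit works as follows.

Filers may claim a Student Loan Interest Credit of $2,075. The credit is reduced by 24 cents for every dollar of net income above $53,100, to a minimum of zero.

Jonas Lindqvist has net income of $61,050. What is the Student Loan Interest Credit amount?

$167

Student Loan Interest Credit: 24% of the $7,950 excess over $53,100 is $1,908; credit = $2,075 − $1,908 = $167.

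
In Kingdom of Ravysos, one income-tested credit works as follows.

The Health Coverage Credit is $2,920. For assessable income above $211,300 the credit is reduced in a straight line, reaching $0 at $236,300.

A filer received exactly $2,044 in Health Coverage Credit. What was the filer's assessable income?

$2,044 is 2,044/2,920 of the full $2,920, so 876/2,920 of the $25,000 range has been used: income = $211,300 + $25,000 × 876/2,920 = $218,800.

$218,800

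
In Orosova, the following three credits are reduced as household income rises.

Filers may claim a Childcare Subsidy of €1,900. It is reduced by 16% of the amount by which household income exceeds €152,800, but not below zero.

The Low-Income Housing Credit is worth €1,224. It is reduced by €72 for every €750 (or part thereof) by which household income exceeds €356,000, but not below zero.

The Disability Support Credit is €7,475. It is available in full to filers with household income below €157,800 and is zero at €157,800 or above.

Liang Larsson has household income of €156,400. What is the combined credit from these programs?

Childcare Subsidy: 16% of the €3,600 excess over €152,800 is €576; credit = €1,900 − €576 = €1,324.
Low-Income Housing Credit: €156,400 is at or below the €356,000 threshold, so the full €1,224 applies.
Disability Support Credit: €156,400 is below the €157,800 cutoff, so the full €7,475 applies.
Total: €1,324 + €1,224 + €7,475 = €10,023.

€10,023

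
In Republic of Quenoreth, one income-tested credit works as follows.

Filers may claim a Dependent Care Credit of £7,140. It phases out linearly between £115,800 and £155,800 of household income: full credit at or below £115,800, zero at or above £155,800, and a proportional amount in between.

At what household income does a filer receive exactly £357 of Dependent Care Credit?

£357 is 357/7,140 of the full £7,140, so 6,783/7,140 of the £40,000 range has been used: income = £115,800 + £40,000 × 6,783/7,140 = £153,800.

£153,800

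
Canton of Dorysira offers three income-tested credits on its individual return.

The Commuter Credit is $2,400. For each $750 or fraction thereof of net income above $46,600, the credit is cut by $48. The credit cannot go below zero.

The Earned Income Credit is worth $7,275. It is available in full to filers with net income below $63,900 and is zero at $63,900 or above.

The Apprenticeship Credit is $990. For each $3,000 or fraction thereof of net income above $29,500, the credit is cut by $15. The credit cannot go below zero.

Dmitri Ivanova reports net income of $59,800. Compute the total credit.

Commuter Credit: income exceeds $46,600 by $13,200, which is 18 full-or-partial $750 increments; reduction = 18 × $48 = $864, leaving $1,536.
Earned Income Credit: $59,800 is below the $63,900 cutoff, so the full $7,275 applies.
Apprenticeship Credit: income exceeds $29,500 by $30,300, which is 11 full-or-partial $3,000 increments; reduction = 11 × $15 = $165, leaving $825.
Total: $1,536 + $7,275 + $825 = $9,636.

$9,636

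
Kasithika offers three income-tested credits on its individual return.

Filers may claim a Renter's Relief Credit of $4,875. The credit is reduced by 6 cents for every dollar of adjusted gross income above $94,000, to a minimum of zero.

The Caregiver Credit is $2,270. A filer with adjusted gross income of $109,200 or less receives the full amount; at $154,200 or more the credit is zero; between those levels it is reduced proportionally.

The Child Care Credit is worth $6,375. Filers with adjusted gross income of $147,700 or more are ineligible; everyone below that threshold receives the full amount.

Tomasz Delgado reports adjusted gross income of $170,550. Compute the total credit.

Renter's Relief Credit: 6% of the $76,550 excess over $94,000 is $4,593; credit = $4,875 − $4,593 = $282.
Caregiver Credit: $170,550 is at or above $154,200, so the credit is $0.
Child Care Credit: $170,550 meets or exceeds the $147,700 cutoff, so the credit is $0.
Total: $282 + $0 + $0 = $282.

$282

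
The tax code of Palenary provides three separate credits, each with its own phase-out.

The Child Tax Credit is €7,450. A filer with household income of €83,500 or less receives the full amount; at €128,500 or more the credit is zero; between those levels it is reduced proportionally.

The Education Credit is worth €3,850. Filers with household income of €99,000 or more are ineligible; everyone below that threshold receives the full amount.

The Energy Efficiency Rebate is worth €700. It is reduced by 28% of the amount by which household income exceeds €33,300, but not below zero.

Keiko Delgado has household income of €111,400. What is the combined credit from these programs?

€2,831

Child Tax Credit: €111,400 is €27,900 into a €45,000 phase-out range, leaving 17,100/45,000 of the credit: €7,450 × 17,100/45,000 = €2,831.
Education Credit: €111,400 meets or exceeds the €99,000 cutoff, so the credit is €0.
Energy Efficiency Rebate: 28% of the €78,100 excess over €33,300 is €21,868 ≥ base, so the credit is €0.
Total: €2,831 + €0 + €0 = €2,831.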